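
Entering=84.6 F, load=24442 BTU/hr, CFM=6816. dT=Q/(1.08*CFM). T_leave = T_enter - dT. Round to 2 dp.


dT = 24442/(1.08*6816) = 3.3203
T_leave = 84.6 - 3.3203 = 81.28 F

81.28 F


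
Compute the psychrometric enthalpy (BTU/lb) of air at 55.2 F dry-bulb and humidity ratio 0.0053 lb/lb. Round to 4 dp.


h = 0.24*55.2 + 0.0053*(1061+0.444*55.2) = 19.0012 BTU/lb

19.0012 BTU/lb


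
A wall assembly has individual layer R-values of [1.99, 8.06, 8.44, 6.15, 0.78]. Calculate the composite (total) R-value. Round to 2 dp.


R_total = 1.99 + 8.06 + 8.44 + 6.15 + 0.78 = 25.42

25.42


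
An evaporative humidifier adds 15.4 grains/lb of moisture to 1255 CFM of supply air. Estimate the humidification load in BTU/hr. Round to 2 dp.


Q = 0.68 * 1255 * 15.4 = 13142.36 BTU/hr

13142.36 BTU/hr


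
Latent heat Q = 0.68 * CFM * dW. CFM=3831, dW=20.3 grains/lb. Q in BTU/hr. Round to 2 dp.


Q = 0.68 * 3831 * 20.3 = 52883.12 BTU/hr

52883.12 BTU/hr


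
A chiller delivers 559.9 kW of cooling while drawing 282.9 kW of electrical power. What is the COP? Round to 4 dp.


COP = 559.9 / 282.9 = 1.9791

1.9791


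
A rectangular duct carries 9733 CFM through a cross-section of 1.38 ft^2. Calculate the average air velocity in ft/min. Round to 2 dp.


V = 9733 / 1.38 = 7052.90 ft/min

7052.90 ft/min


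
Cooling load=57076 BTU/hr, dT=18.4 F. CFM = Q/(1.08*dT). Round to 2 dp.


CFM = 57076 / (1.08 * 18.4) = 2872.18

2872.18 CFM


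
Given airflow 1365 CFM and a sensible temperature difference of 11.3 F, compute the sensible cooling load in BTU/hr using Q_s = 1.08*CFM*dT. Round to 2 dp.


Q = 1.08 * 1365 * 11.3 = 16658.46 BTU/hr

16658.46 BTU/hr


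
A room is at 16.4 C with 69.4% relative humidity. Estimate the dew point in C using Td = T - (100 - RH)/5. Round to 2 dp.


Td = 16.4 - (100-69.4)/5 = 10.28 C

10.28 C


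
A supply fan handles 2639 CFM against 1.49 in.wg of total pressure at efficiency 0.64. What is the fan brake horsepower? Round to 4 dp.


BHP = 2639 * 1.49 / (6356 * 0.64) = 0.9666 hp

0.9666 hp


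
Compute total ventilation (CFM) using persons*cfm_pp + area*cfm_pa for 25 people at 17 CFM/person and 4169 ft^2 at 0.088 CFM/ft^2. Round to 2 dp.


Total = 25*17 + 4169*0.088 = 791.87 CFM

791.87 CFM


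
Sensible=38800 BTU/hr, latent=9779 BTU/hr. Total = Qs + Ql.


Qt = 38800 + 9779 = 48579 BTU/hr

48579 BTU/hr


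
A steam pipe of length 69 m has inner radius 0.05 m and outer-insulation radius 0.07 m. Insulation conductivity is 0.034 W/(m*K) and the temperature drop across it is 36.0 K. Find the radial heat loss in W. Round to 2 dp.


Q = 2*pi*0.034*69*36.0/ln(0.07/0.05) = 1577.11 W

1577.11 W


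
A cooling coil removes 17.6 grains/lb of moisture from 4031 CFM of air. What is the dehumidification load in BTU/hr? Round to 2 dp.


Q = 0.68 * 4031 * 17.6 = 48243.01 BTU/hr

48243.01 BTU/hr


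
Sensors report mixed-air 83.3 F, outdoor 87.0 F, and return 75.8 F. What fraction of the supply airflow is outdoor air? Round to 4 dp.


frac = (83.3 - 75.8) / (87.0 - 75.8) = 0.6696

0.6696


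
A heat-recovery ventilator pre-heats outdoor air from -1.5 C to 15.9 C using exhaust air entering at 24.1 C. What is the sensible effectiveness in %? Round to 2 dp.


eff = (15.9-(-1.5))/(24.1-(-1.5))*100 = 67.97 %

67.97 %


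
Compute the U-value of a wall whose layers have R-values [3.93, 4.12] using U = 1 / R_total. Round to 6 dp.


R_total = 3.93 + 4.12 = 8.05
U = 1/8.05 = 0.124224

0.124224


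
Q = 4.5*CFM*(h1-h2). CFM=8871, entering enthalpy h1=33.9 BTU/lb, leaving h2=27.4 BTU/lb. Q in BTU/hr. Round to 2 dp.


Q = 4.5 * 8871 * (33.9 - 27.4) = 259476.75 BTU/hr

259476.75 BTU/hr


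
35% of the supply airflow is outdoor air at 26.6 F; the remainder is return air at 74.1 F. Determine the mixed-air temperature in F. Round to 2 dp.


T_mix = 0.35*26.6 + 0.65*74.1 = 57.48 F

57.48 F


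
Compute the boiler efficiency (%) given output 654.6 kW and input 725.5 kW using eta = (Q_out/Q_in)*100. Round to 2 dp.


eta = (654.6/725.5)*100 = 90.23 %

90.23 %


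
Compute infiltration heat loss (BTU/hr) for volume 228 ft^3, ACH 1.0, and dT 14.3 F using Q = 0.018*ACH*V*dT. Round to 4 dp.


Q = 0.018 * 1.0 * 228 * 14.3 = 58.6872 BTU/hr

58.6872 BTU/hr


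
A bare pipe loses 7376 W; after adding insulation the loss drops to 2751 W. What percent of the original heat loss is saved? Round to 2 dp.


Savings = ((7376-2751)/7376)*100 = 62.70 %

62.70 %


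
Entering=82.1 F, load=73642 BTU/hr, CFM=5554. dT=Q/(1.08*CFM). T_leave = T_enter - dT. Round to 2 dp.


dT = 73642/(1.08*5554) = 12.2771
T_leave = 82.1 - 12.2771 = 69.82 F

69.82 F


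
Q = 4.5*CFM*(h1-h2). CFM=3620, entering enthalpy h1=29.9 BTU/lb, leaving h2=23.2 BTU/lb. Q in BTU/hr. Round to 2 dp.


Q = 4.5 * 3620 * (29.9 - 23.2) = 109143.00 BTU/hr

109143.00 BTU/hr


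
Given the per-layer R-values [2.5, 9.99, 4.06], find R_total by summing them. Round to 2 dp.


R_total = 2.5 + 9.99 + 4.06 = 16.55

16.55


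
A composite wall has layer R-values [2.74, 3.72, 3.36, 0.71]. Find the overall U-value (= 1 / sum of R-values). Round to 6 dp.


R_total = 2.74 + 3.72 + 3.36 + 0.71 = 10.53
U = 1/10.53 = 0.094967

0.094967


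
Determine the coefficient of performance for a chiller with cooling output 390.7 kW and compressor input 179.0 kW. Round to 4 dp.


COP = 390.7 / 179.0 = 2.1827

2.1827


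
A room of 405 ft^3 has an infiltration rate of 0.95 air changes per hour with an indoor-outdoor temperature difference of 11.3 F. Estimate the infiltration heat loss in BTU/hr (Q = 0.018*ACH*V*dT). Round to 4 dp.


Q = 0.018 * 0.95 * 405 * 11.3 = 78.2582 BTU/hr

78.2582 BTU/hr


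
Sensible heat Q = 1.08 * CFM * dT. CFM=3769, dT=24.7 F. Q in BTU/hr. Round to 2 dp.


Q = 1.08 * 3769 * 24.7 = 100541.84 BTU/hr

100541.84 BTU/hr


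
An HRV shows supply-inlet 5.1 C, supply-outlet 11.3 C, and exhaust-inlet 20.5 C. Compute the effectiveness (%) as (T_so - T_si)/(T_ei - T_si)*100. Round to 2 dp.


eff = (11.3-5.1)/(20.5-5.1)*100 = 40.26 %

40.26 %


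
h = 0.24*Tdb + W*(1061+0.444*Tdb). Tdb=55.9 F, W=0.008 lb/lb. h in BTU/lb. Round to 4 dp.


h = 0.24*55.9 + 0.008*(1061+0.444*55.9) = 22.1026 BTU/lb

22.1026 BTU/lb


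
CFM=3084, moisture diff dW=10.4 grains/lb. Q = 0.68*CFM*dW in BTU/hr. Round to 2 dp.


Q = 0.68 * 3084 * 10.4 = 21810.05 BTU/hr

21810.05 BTU/hr


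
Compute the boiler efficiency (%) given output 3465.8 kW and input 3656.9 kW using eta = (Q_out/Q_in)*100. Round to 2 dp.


eta = (3465.8/3656.9)*100 = 94.77 %

94.77 %


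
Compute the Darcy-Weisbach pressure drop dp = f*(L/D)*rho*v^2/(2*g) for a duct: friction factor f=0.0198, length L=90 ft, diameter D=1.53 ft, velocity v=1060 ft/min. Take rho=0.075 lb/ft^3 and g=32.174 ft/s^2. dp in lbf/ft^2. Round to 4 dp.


v_fps = 1060/60 = 17.6667 ft/s
dp = 0.0198*(90/1.53)*0.075*17.6667^2/(2*32.174) = 0.4237 lbf/ft^2

0.4237 lbf/ft^2


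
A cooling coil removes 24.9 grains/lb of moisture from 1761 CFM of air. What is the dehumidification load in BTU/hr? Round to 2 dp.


Q = 0.68 * 1761 * 24.9 = 29817.25 BTU/hr

29817.25 BTU/hr


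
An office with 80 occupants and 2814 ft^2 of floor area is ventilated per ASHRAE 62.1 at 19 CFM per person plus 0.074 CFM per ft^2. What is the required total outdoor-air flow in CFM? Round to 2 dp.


Total = 80*19 + 2814*0.074 = 1728.24 CFM

1728.24 CFM


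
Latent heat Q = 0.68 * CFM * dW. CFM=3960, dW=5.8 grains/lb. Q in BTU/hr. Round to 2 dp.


Q = 0.68 * 3960 * 5.8 = 15618.24 BTU/hr

15618.24 BTU/hr


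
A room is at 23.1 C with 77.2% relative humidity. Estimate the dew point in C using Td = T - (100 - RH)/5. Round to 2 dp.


Td = 23.1 - (100-77.2)/5 = 18.54 C

18.54 C


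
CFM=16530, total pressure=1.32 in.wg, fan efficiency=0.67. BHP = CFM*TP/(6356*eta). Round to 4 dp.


BHP = 16530 * 1.32 / (6356 * 0.67) = 5.1238 hp

5.1238 hp


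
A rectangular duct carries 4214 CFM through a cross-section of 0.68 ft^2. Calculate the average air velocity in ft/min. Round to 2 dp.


V = 4214 / 0.68 = 6197.06 ft/min

6197.06 ft/min


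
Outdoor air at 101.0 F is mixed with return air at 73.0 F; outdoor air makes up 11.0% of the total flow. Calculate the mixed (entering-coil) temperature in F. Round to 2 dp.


T_mix = 73.0 + (11.0/100)*(101.0-73.0) = 76.08 F

76.08 F


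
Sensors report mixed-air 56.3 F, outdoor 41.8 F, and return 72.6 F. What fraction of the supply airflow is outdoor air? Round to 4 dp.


frac = (56.3 - 72.6) / (41.8 - 72.6) = 0.5292

0.5292


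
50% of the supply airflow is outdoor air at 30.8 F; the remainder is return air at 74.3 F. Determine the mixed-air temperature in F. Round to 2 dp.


T_mix = 0.5*30.8 + 0.5*74.3 = 52.55 F

52.55 F


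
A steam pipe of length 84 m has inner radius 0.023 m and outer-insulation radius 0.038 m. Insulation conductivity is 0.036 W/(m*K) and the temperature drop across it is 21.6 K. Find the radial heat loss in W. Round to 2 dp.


Q = 2*pi*0.036*84*21.6/ln(0.038/0.023) = 817.40 W

817.40 W


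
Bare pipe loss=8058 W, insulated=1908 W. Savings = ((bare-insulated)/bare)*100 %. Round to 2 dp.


Savings = ((8058-1908)/8058)*100 = 76.32 %

76.32 %


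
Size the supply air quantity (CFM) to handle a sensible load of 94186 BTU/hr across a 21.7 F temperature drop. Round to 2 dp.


CFM = 94186 / (1.08 * 21.7) = 4018.86

4018.86 CFM


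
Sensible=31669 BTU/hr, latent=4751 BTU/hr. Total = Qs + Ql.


Qt = 31669 + 4751 = 36420 BTU/hr

36420 BTU/hr


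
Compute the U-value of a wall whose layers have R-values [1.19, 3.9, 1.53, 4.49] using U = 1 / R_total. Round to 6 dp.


R_total = 1.19 + 3.9 + 1.53 + 4.49 = 11.11
U = 1/11.11 = 0.090009

0.090009


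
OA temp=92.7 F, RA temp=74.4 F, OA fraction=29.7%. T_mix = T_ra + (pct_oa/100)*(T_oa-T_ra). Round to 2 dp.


T_mix = 74.4 + (29.7/100)*(92.7-74.4) = 79.84 F

79.84 F


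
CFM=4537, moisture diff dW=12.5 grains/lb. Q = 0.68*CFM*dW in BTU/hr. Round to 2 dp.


Q = 0.68 * 4537 * 12.5 = 38564.50 BTU/hr

38564.50 BTU/hr


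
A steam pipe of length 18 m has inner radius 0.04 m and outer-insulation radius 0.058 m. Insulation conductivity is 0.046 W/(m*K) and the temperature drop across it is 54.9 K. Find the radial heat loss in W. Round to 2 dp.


Q = 2*pi*0.046*18*54.9/ln(0.058/0.04) = 768.69 W

768.69 W


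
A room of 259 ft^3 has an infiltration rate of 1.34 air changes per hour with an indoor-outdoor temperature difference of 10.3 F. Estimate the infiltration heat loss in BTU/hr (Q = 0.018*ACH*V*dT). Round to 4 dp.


Q = 0.018 * 1.34 * 259 * 10.3 = 64.3449 BTU/hr

64.3449 BTU/hr


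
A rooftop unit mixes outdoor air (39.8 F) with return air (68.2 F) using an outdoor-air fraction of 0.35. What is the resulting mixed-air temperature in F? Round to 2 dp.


T_mix = 0.35*39.8 + 0.65*68.2 = 58.26 F

58.26 F


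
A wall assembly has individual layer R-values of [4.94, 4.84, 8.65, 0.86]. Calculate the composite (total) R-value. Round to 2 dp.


R_total = 4.94 + 4.84 + 8.65 + 0.86 = 19.29

19.29


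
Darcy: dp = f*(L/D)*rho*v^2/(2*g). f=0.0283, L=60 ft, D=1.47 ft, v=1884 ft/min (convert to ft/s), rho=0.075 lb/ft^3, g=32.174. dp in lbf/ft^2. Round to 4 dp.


v_fps = 1884/60 = 31.4 ft/s
dp = 0.0283*(60/1.47)*0.075*31.4^2/(2*32.174) = 1.3274 lbf/ft^2

1.3274 lbf/ft^2


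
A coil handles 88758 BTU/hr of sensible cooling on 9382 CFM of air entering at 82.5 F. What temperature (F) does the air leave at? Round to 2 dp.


dT = 88758/(1.08*9382) = 8.7597
T_leave = 82.5 - 8.7597 = 73.74 F

73.74 F


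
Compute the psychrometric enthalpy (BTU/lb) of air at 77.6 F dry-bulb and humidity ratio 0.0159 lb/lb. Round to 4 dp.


h = 0.24*77.6 + 0.0159*(1061+0.444*77.6) = 36.0417 BTU/lb

36.0417 BTU/lb


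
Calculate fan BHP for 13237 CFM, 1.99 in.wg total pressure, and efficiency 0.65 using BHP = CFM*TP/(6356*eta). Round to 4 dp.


BHP = 13237 * 1.99 / (6356 * 0.65) = 6.3760 hp

6.3760 hp


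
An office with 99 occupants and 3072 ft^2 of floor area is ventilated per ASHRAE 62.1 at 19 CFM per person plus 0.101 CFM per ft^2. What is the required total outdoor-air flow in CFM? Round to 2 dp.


Total = 99*19 + 3072*0.101 = 2191.27 CFM

2191.27 CFM


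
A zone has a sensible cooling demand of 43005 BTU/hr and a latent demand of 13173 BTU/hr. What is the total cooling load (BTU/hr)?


Qt = 43005 + 13173 = 56178 BTU/hr

56178 BTU/hr


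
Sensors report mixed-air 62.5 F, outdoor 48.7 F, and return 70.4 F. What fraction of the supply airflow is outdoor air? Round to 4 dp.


frac = (62.5 - 70.4) / (48.7 - 70.4) = 0.3641

0.3641


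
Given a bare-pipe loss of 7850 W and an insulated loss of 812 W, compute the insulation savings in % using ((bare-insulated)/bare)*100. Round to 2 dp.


Savings = ((7850-812)/7850)*100 = 89.66 %

89.66 %


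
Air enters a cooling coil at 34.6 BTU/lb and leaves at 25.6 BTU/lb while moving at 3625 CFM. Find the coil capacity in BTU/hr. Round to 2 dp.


Q = 4.5 * 3625 * (34.6 - 25.6) = 146812.50 BTU/hr

146812.50 BTU/hr


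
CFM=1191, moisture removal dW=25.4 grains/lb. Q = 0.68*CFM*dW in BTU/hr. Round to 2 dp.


Q = 0.68 * 1191 * 25.4 = 20570.95 BTU/hr

20570.95 BTU/hr


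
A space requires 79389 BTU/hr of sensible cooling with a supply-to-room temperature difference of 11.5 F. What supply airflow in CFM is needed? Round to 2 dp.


CFM = 79389 / (1.08 * 11.5) = 6392.03

6392.03 CFM


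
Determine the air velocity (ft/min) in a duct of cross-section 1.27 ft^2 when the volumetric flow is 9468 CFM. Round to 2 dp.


V = 9468 / 1.27 = 7455.12 ft/min

7455.12 ft/min


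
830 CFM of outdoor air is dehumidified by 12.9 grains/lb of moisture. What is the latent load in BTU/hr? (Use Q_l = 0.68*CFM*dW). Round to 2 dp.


Q = 0.68 * 830 * 12.9 = 7280.76 BTU/hr

7280.76 BTU/hr


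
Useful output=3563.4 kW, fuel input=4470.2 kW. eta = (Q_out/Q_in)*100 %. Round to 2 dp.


eta = (3563.4/4470.2)*100 = 79.71 %

79.71 %


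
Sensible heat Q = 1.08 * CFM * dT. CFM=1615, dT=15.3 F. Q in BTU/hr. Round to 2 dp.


Q = 1.08 * 1615 * 15.3 = 26686.26 BTU/hr

26686.26 BTU/hr


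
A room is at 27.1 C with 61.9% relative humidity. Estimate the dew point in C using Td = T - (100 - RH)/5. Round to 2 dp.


Td = 27.1 - (100-61.9)/5 = 19.48 C

19.48 C


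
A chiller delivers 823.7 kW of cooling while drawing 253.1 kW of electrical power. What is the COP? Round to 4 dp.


COP = 823.7 / 253.1 = 3.2544

3.2544


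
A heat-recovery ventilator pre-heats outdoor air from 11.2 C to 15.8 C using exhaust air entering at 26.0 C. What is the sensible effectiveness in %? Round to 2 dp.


eff = (15.8-11.2)/(26.0-11.2)*100 = 31.08 %

31.08 %


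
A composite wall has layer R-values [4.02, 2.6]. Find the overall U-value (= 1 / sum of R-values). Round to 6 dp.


R_total = 4.02 + 2.6 = 6.62
U = 1/6.62 = 0.151057

0.151057


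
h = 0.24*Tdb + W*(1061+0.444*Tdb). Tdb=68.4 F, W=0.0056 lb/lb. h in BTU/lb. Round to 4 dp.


h = 0.24*68.4 + 0.0056*(1061+0.444*68.4) = 22.5277 BTU/lb

22.5277 BTU/lb


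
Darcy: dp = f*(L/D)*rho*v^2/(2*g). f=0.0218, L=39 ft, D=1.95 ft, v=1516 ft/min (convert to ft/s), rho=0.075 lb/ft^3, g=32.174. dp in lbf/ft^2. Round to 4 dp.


v_fps = 1516/60 = 25.2667 ft/s
dp = 0.0218*(39/1.95)*0.075*25.2667^2/(2*32.174) = 0.3244 lbf/ft^2

0.3244 lbf/ft^2


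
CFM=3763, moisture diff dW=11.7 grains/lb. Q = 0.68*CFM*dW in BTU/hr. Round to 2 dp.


Q = 0.68 * 3763 * 11.7 = 29938.43 BTU/hr

29938.43 BTU/hr


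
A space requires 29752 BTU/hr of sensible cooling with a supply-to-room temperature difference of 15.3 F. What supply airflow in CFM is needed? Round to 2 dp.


CFM = 29752 / (1.08 * 15.3) = 1800.53

1800.53 CFM


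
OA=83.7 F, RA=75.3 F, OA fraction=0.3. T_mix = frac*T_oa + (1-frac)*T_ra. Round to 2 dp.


T_mix = 0.3*83.7 + 0.7*75.3 = 77.82 F

77.82 F


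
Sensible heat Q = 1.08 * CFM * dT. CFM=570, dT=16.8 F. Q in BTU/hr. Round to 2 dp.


Q = 1.08 * 570 * 16.8 = 10342.08 BTU/hr

10342.08 BTU/hr


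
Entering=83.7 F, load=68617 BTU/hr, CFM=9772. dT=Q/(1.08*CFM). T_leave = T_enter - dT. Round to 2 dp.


dT = 68617/(1.08*9772) = 6.5017
T_leave = 83.7 - 6.5017 = 77.20 F

77.20 F


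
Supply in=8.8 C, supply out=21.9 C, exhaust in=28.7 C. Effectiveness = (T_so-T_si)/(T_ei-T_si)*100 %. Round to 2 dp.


eff = (21.9-8.8)/(28.7-8.8)*100 = 65.83 %

65.83 %


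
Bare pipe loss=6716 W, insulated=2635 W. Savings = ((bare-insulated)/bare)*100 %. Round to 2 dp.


Savings = ((6716-2635)/6716)*100 = 60.77 %

60.77 %


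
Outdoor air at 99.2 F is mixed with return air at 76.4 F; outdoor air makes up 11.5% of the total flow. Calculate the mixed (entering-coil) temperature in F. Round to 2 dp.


T_mix = 76.4 + (11.5/100)*(99.2-76.4) = 79.02 F

79.02 F


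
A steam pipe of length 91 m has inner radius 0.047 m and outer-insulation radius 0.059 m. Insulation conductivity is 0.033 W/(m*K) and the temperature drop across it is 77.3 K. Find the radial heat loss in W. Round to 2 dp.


Q = 2*pi*0.033*91*77.3/ln(0.059/0.047) = 6414.22 W

6414.22 W


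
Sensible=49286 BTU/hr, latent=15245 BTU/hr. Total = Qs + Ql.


Qt = 49286 + 15245 = 64531 BTU/hr

64531 BTU/hr


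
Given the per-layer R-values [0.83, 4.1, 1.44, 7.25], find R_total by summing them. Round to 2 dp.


R_total = 0.83 + 4.1 + 1.44 + 7.25 = 13.62

13.62


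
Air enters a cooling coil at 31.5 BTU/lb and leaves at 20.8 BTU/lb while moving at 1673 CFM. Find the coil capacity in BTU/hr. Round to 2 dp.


Q = 4.5 * 1673 * (31.5 - 20.8) = 80554.95 BTU/hr

80554.95 BTU/hr


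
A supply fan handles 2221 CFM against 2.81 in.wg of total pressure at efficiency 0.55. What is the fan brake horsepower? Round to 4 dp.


BHP = 2221 * 2.81 / (6356 * 0.55) = 1.7853 hp

1.7853 hp


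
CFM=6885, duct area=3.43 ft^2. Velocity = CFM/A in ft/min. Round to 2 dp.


V = 6885 / 3.43 = 2007.29 ft/min

2007.29 ft/min


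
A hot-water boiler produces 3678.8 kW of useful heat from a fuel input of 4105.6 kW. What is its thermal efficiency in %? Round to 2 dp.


eta = (3678.8/4105.6)*100 = 89.60 %

89.60 %


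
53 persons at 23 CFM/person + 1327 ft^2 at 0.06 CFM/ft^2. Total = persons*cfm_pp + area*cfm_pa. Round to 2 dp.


Total = 53*23 + 1327*0.06 = 1298.62 CFM

1298.62 CFM


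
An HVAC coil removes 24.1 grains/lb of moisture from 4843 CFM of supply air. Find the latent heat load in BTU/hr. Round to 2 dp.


Q = 0.68 * 4843 * 24.1 = 79367.08 BTU/hr

79367.08 BTU/hr


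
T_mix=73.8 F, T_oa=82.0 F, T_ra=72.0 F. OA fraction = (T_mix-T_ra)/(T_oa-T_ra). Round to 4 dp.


frac = (73.8 - 72.0) / (82.0 - 72.0) = 0.1800

0.1800


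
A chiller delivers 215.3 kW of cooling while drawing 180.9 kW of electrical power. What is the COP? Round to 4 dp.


COP = 215.3 / 180.9 = 1.1902

1.1902


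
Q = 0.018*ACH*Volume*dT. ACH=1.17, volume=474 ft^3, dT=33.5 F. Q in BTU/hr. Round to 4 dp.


Q = 0.018 * 1.17 * 474 * 33.5 = 334.4117 BTU/hr

334.4117 BTU/hr


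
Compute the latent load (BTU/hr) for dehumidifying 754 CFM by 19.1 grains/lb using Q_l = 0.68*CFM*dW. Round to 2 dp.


Q = 0.68 * 754 * 19.1 = 9792.95 BTU/hr

9792.95 BTU/hr


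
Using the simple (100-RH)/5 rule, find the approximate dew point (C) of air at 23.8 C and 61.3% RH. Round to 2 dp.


Td = 23.8 - (100-61.3)/5 = 16.06 C

16.06 C


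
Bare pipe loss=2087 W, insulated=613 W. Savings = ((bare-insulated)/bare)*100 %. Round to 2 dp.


Savings = ((2087-613)/2087)*100 = 70.63 %

70.63 %


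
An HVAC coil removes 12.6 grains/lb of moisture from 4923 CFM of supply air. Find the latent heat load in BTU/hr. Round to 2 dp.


Q = 0.68 * 4923 * 12.6 = 42180.26 BTU/hr

42180.26 BTU/hr


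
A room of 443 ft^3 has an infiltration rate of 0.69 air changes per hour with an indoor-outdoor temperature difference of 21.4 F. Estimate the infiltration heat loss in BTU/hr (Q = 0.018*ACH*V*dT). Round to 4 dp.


Q = 0.018 * 0.69 * 443 * 21.4 = 117.7441 BTU/hr

117.7441 BTU/hr


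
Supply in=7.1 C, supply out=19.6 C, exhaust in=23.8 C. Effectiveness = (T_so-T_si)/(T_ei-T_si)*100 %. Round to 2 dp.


eff = (19.6-7.1)/(23.8-7.1)*100 = 74.85 %

74.85 %


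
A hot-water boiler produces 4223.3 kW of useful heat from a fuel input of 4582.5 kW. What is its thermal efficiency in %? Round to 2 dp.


eta = (4223.3/4582.5)*100 = 92.16 %

92.16 %


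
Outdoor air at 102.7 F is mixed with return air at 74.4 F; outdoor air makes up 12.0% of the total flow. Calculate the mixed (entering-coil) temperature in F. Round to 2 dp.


T_mix = 74.4 + (12.0/100)*(102.7-74.4) = 77.80 F

77.80 F


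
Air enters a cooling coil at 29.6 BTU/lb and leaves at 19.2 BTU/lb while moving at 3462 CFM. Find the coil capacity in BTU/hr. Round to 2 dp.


Q = 4.5 * 3462 * (29.6 - 19.2) = 162021.60 BTU/hr

162021.60 BTU/hr


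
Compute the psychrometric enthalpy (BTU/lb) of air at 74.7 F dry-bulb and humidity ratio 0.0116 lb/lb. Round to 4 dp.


h = 0.24*74.7 + 0.0116*(1061+0.444*74.7) = 30.6203 BTU/lb

30.6203 BTU/lb


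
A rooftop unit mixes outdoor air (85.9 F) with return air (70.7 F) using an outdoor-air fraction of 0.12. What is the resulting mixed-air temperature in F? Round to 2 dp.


T_mix = 0.12*85.9 + 0.88*70.7 = 72.52 F

72.52 F


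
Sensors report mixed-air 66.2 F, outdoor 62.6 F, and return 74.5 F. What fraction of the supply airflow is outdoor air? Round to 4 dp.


frac = (66.2 - 74.5) / (62.6 - 74.5) = 0.6975

0.6975


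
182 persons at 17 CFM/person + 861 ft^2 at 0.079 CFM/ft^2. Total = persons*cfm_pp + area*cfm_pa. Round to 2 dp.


Total = 182*17 + 861*0.079 = 3162.02 CFM

3162.02 CFM


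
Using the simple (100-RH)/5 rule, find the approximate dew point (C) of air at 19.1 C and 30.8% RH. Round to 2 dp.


Td = 19.1 - (100-30.8)/5 = 5.26 C

5.26 C


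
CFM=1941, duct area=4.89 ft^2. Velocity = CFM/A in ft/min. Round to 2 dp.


V = 1941 / 4.89 = 396.93 ft/min

396.93 ft/min


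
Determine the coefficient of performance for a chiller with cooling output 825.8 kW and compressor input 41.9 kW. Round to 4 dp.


COP = 825.8 / 41.9 = 19.7088

19.7088


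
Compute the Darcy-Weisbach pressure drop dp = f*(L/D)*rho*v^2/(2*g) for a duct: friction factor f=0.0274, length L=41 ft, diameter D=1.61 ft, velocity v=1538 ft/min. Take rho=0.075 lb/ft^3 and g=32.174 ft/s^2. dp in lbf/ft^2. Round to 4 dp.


v_fps = 1538/60 = 25.6333 ft/s
dp = 0.0274*(41/1.61)*0.075*25.6333^2/(2*32.174) = 0.5344 lbf/ft^2

0.5344 lbf/ft^2


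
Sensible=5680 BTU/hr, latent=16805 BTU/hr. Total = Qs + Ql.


Qt = 5680 + 16805 = 22485 BTU/hr

22485 BTU/hr


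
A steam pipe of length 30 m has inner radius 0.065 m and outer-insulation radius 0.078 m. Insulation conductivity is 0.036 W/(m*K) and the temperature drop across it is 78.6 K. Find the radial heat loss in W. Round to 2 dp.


Q = 2*pi*0.036*30*78.6/ln(0.078/0.065) = 2925.42 W

2925.42 W


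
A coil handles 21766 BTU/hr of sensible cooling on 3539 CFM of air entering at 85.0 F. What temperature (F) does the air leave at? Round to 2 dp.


dT = 21766/(1.08*3539) = 5.6947
T_leave = 85.0 - 5.6947 = 79.31 F

79.31 F


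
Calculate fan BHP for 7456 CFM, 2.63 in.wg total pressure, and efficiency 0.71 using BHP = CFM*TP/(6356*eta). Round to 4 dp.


BHP = 7456 * 2.63 / (6356 * 0.71) = 4.3453 hp

4.3453 hp


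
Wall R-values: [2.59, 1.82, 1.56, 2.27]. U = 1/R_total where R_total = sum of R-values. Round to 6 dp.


R_total = 2.59 + 1.82 + 1.56 + 2.27 = 8.24
U = 1/8.24 = 0.121359

0.121359


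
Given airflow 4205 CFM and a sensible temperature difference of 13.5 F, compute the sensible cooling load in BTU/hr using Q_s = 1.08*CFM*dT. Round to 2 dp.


Q = 1.08 * 4205 * 13.5 = 61308.90 BTU/hr

61308.90 BTU/hr


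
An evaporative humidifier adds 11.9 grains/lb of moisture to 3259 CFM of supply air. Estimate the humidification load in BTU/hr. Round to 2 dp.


Q = 0.68 * 3259 * 11.9 = 26371.83 BTU/hr

26371.83 BTU/hr


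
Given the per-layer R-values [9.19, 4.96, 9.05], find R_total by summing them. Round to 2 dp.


R_total = 9.19 + 4.96 + 9.05 = 23.20

23.20


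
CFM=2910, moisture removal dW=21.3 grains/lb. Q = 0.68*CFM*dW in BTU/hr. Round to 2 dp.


Q = 0.68 * 2910 * 21.3 = 42148.44 BTU/hr

42148.44 BTU/hr


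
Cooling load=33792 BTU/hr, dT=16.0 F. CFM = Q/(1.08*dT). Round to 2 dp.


CFM = 33792 / (1.08 * 16.0) = 1955.56

1955.56 CFM


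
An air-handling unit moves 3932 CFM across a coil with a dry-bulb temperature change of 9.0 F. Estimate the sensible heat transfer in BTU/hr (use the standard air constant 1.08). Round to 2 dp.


Q = 1.08 * 3932 * 9.0 = 38219.04 BTU/hr

38219.04 BTU/hr


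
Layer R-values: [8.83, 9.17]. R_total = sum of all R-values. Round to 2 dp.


R_total = 8.83 + 9.17 = 18.00

18.00


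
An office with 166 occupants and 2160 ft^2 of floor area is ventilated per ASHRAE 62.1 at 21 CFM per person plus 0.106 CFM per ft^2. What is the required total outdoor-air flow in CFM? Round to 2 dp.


Total = 166*21 + 2160*0.106 = 3714.96 CFM

3714.96 CFM


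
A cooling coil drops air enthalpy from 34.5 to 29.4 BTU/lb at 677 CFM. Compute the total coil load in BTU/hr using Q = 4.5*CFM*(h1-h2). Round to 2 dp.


Q = 4.5 * 677 * (34.5 - 29.4) = 15537.15 BTU/hr

15537.15 BTU/hr


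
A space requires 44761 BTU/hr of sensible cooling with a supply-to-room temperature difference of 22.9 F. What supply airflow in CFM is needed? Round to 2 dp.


CFM = 44761 / (1.08 * 22.9) = 1809.84

1809.84 CFM


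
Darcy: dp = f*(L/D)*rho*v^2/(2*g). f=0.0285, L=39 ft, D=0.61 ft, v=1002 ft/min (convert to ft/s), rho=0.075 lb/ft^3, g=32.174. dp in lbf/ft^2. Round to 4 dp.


v_fps = 1002/60 = 16.7 ft/s
dp = 0.0285*(39/0.61)*0.075*16.7^2/(2*32.174) = 0.5923 lbf/ft^2

0.5923 lbf/ft^2


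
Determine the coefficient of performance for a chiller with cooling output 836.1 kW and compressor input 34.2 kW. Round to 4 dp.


COP = 836.1 / 34.2 = 24.4474

24.4474


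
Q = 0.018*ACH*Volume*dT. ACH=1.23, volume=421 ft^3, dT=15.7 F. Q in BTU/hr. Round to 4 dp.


Q = 0.018 * 1.23 * 421 * 15.7 = 146.3388 BTU/hr

146.3388 BTU/hr


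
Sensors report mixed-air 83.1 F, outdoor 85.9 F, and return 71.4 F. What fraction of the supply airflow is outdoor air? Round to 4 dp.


frac = (83.1 - 71.4) / (85.9 - 71.4) = 0.8069

0.8069


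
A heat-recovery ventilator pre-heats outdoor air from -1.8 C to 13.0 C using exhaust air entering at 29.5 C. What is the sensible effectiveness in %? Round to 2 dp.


eff = (13.0-(-1.8))/(29.5-(-1.8))*100 = 47.28 %

47.28 %


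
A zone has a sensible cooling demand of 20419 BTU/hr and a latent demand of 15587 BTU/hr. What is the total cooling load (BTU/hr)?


Qt = 20419 + 15587 = 36006 BTU/hr

36006 BTU/hr


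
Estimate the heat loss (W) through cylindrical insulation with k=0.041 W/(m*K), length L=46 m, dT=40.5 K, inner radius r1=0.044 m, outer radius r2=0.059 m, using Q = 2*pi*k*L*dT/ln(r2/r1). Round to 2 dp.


Q = 2*pi*0.041*46*40.5/ln(0.059/0.044) = 1636.04 W

1636.04 W


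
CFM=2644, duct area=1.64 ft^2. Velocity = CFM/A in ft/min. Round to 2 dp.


V = 2644 / 1.64 = 1612.20 ft/min

1612.20 ft/min


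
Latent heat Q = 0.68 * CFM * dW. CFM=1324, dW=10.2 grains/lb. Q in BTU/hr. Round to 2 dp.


Q = 0.68 * 1324 * 10.2 = 9183.26 BTU/hr

9183.26 BTU/hr


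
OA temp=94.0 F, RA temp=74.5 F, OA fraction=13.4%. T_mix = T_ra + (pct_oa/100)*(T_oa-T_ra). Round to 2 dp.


T_mix = 74.5 + (13.4/100)*(94.0-74.5) = 77.11 F

77.11 F


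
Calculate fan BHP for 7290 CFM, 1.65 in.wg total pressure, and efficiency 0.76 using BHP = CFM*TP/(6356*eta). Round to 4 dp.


BHP = 7290 * 1.65 / (6356 * 0.76) = 2.4901 hp

2.4901 hp


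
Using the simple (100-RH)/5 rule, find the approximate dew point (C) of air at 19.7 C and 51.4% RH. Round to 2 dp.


Td = 19.7 - (100-51.4)/5 = 9.98 C

9.98 C


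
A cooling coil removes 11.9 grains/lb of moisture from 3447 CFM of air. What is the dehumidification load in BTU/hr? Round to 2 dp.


Q = 0.68 * 3447 * 11.9 = 27893.12 BTU/hr

27893.12 BTU/hr


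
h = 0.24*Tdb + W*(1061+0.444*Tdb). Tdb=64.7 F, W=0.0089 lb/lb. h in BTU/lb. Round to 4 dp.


h = 0.24*64.7 + 0.0089*(1061+0.444*64.7) = 25.2266 BTU/lb

25.2266 BTU/lb


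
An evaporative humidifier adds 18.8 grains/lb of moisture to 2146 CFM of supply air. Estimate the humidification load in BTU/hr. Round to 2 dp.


Q = 0.68 * 2146 * 18.8 = 27434.46 BTU/hr

27434.46 BTU/hr


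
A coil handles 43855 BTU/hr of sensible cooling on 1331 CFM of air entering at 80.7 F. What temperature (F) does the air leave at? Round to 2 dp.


dT = 43855/(1.08*1331) = 30.5083
T_leave = 80.7 - 30.5083 = 50.19 F

50.19 F


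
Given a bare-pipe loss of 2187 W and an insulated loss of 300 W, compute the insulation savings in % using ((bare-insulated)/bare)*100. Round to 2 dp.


Savings = ((2187-300)/2187)*100 = 86.28 %

86.28 %


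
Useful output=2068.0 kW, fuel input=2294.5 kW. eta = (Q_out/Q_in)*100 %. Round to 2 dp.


eta = (2068.0/2294.5)*100 = 90.13 %

90.13 %


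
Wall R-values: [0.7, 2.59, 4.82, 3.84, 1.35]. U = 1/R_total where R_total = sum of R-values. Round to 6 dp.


R_total = 0.7 + 2.59 + 4.82 + 3.84 + 1.35 = 13.30
U = 1/13.30 = 0.075188

0.075188


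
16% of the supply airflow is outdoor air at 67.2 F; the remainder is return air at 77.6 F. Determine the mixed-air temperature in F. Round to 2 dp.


T_mix = 0.16*67.2 + 0.84*77.6 = 75.94 F

75.94 F


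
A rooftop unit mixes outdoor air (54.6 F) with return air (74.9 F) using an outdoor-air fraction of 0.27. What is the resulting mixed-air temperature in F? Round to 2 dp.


T_mix = 0.27*54.6 + 0.73*74.9 = 69.42 F

69.42 F


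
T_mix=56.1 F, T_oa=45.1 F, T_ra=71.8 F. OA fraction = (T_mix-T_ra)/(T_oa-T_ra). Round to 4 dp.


frac = (56.1 - 71.8) / (45.1 - 71.8) = 0.5880

0.5880


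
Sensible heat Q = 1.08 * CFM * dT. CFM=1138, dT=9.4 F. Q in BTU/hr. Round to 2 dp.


Q = 1.08 * 1138 * 9.4 = 11552.98 BTU/hr

11552.98 BTU/hr


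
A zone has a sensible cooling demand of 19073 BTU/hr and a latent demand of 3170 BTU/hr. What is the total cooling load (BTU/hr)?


Qt = 19073 + 3170 = 22243 BTU/hr

22243 BTU/hr


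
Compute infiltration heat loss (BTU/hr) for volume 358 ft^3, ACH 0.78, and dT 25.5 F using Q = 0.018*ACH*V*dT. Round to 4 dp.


Q = 0.018 * 0.78 * 358 * 25.5 = 128.1712 BTU/hr

128.1712 BTU/hr


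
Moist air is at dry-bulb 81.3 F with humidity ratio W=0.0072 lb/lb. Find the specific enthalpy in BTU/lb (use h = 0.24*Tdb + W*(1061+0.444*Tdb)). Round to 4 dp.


h = 0.24*81.3 + 0.0072*(1061+0.444*81.3) = 27.4111 BTU/lb

27.4111 BTU/lb


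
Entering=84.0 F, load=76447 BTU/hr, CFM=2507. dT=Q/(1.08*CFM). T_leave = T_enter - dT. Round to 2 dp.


dT = 76447/(1.08*2507) = 28.2346
T_leave = 84.0 - 28.2346 = 55.77 F

55.77 F


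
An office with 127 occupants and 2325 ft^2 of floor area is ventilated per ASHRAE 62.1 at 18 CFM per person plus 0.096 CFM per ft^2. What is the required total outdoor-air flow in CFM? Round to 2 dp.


Total = 127*18 + 2325*0.096 = 2509.20 CFM

2509.20 CFM


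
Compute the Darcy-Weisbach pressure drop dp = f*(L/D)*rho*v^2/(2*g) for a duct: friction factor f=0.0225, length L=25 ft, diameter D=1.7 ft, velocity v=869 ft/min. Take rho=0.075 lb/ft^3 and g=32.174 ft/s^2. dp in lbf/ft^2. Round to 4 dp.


v_fps = 869/60 = 14.4833 ft/s
dp = 0.0225*(25/1.7)*0.075*14.4833^2/(2*32.174) = 0.0809 lbf/ft^2

0.0809 lbf/ft^2


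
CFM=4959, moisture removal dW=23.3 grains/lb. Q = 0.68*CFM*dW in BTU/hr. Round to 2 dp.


Q = 0.68 * 4959 * 23.3 = 78570.40 BTU/hr

78570.40 BTU/hr


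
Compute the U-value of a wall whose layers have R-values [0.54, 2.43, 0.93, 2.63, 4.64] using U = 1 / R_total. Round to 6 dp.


R_total = 0.54 + 2.43 + 0.93 + 2.63 + 4.64 = 11.17
U = 1/11.17 = 0.089526

0.089526


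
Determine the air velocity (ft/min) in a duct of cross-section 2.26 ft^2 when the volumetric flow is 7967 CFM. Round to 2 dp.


V = 7967 / 2.26 = 3525.22 ft/min

3525.22 ft/min


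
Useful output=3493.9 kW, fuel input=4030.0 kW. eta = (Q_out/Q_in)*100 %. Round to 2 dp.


eta = (3493.9/4030.0)*100 = 86.70 %

86.70 %


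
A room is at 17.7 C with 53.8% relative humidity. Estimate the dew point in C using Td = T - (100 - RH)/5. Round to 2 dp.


Td = 17.7 - (100-53.8)/5 = 8.46 C

8.46 C


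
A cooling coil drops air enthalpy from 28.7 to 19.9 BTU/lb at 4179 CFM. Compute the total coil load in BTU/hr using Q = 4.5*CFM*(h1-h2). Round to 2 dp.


Q = 4.5 * 4179 * (28.7 - 19.9) = 165488.40 BTU/hr

165488.40 BTU/hr


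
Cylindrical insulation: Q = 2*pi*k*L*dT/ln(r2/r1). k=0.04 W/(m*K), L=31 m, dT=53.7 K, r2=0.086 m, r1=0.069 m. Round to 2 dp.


Q = 2*pi*0.04*31*53.7/ln(0.086/0.069) = 1899.67 W

1899.67 W


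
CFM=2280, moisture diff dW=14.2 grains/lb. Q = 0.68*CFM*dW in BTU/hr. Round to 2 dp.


Q = 0.68 * 2280 * 14.2 = 22015.68 BTU/hr

22015.68 BTU/hr


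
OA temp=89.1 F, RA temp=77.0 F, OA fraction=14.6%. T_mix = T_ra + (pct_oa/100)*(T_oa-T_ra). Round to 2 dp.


T_mix = 77.0 + (14.6/100)*(89.1-77.0) = 78.77 F

78.77 F


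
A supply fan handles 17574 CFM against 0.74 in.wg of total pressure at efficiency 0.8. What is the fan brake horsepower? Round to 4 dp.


BHP = 17574 * 0.74 / (6356 * 0.8) = 2.5576 hp

2.5576 hp


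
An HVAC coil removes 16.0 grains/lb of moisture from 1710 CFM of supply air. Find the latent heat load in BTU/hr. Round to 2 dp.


Q = 0.68 * 1710 * 16.0 = 18604.80 BTU/hr

18604.80 BTU/hr


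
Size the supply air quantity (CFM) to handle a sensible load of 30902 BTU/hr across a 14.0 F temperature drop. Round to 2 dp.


CFM = 30902 / (1.08 * 14.0) = 2043.78

2043.78 CFM


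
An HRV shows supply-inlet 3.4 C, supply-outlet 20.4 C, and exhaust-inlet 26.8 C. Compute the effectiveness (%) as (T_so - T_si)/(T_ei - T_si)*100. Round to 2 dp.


eff = (20.4-3.4)/(26.8-3.4)*100 = 72.65 %

72.65 %


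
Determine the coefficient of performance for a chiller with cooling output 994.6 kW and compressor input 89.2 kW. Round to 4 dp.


COP = 994.6 / 89.2 = 11.1502

11.1502


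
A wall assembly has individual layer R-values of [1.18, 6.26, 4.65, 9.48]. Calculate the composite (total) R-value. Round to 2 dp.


R_total = 1.18 + 6.26 + 4.65 + 9.48 = 21.57

21.57


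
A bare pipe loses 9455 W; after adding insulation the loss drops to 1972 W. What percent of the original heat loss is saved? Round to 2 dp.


Savings = ((9455-1972)/9455)*100 = 79.14 %

79.14 %


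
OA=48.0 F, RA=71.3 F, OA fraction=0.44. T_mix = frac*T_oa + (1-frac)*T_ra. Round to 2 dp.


T_mix = 0.44*48.0 + 0.56*71.3 = 61.05 F

61.05 F


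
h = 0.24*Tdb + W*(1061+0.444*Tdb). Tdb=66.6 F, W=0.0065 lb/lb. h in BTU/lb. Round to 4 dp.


h = 0.24*66.6 + 0.0065*(1061+0.444*66.6) = 23.0727 BTU/lb

23.0727 BTU/lb


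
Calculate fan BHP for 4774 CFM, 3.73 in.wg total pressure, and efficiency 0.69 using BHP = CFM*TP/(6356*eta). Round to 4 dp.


BHP = 4774 * 3.73 / (6356 * 0.69) = 4.0603 hp

4.0603 hp


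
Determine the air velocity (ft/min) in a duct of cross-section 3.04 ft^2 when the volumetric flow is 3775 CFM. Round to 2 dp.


V = 3775 / 3.04 = 1241.78 ft/min

1241.78 ft/min


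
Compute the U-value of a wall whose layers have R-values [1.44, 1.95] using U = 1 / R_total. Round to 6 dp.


R_total = 1.44 + 1.95 = 3.39
U = 1/3.39 = 0.294985

0.294985


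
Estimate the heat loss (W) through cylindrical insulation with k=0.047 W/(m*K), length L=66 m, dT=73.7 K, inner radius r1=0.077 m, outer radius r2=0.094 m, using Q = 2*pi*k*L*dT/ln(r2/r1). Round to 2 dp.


Q = 2*pi*0.047*66*73.7/ln(0.094/0.077) = 7200.61 W

7200.61 W


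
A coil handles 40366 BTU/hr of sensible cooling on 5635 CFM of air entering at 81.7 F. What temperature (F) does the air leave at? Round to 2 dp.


dT = 40366/(1.08*5635) = 6.6328
T_leave = 81.7 - 6.6328 = 75.07 F

75.07 F


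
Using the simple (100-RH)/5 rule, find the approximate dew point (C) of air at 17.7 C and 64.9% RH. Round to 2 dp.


Td = 17.7 - (100-64.9)/5 = 10.68 C

10.68 C


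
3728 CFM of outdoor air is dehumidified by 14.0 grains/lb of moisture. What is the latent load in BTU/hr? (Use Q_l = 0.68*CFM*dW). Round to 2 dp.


Q = 0.68 * 3728 * 14.0 = 35490.56 BTU/hr

35490.56 BTU/hr


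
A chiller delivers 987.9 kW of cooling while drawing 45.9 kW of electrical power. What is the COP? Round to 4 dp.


COP = 987.9 / 45.9 = 21.5229

21.5229


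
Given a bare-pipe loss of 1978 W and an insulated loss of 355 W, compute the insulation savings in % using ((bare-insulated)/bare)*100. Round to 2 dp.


Savings = ((1978-355)/1978)*100 = 82.05 %

82.05 %


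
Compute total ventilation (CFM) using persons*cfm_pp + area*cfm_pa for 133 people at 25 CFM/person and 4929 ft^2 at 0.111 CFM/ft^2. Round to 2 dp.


Total = 133*25 + 4929*0.111 = 3872.12 CFM

3872.12 CFM


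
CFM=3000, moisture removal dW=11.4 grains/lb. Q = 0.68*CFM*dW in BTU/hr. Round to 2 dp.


Q = 0.68 * 3000 * 11.4 = 23256.00 BTU/hr

23256.00 BTU/hr


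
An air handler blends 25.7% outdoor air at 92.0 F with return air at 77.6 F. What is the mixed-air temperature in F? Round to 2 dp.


T_mix = 77.6 + (25.7/100)*(92.0-77.6) = 81.30 F

81.30 F


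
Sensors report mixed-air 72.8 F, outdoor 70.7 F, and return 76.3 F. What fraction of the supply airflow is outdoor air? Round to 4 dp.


frac = (72.8 - 76.3) / (70.7 - 76.3) = 0.6250

0.6250


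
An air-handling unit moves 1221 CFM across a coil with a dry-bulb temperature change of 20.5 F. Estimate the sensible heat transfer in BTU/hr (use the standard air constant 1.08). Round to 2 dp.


Q = 1.08 * 1221 * 20.5 = 27032.94 BTU/hr

27032.94 BTU/hr


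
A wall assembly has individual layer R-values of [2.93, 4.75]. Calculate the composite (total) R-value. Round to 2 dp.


R_total = 2.93 + 4.75 = 7.68

7.68


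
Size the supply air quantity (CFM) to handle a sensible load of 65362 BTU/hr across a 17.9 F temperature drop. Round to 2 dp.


CFM = 65362 / (1.08 * 17.9) = 3381.03

3381.03 CFM


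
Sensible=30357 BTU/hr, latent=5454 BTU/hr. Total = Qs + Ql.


Qt = 30357 + 5454 = 35811 BTU/hr

35811 BTU/hr


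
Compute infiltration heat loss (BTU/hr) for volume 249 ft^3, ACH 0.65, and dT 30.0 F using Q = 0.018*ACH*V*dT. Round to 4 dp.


Q = 0.018 * 0.65 * 249 * 30.0 = 87.3990 BTU/hr

87.3990 BTU/hr


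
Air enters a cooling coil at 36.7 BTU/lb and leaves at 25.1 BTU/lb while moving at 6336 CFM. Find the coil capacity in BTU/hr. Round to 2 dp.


Q = 4.5 * 6336 * (36.7 - 25.1) = 330739.20 BTU/hr

330739.20 BTU/hr


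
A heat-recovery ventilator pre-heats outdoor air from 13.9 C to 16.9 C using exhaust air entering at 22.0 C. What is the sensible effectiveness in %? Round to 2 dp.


eff = (16.9-13.9)/(22.0-13.9)*100 = 37.04 %

37.04 %


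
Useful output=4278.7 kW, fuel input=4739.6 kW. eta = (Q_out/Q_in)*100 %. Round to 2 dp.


eta = (4278.7/4739.6)*100 = 90.28 %

90.28 %


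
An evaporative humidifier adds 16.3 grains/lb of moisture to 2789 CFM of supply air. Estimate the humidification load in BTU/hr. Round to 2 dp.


Q = 0.68 * 2789 * 16.3 = 30913.28 BTU/hr

30913.28 BTU/hr


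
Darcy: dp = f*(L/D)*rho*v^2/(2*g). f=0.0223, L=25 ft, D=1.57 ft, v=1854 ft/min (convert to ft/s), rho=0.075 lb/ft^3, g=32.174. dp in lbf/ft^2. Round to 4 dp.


v_fps = 1854/60 = 30.9 ft/s
dp = 0.0223*(25/1.57)*0.075*30.9^2/(2*32.174) = 0.3952 lbf/ft^2

0.3952 lbf/ft^2
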